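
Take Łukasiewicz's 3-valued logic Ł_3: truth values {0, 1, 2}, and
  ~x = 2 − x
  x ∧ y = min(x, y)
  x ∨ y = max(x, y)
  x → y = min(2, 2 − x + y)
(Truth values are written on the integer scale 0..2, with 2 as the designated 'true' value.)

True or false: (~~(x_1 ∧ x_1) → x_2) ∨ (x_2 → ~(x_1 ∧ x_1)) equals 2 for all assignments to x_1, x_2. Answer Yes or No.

Counterexample: take x_1 = 2, x_2 = 1.
x_1 ∧ x_1 = 2 ∧ 2 = 2
~(x_1 ∧ x_1) = ~2 = 0
~~(x_1 ∧ x_1) = ~0 = 2
~~(x_1 ∧ x_1) → x_2 = 2 → 1 = 1
x_1 ∧ x_1 = 2 ∧ 2 = 2
~(x_1 ∧ x_1) = ~2 = 0
x_2 → ~(x_1 ∧ x_1) = 1 → 0 = 1
(~~(x_1 ∧ x_1) → x_2) ∨ (x_2 → ~(x_1 ∧ x_1)) = 1 ∨ 1 = 1
This gives 1 ≠ 2.

No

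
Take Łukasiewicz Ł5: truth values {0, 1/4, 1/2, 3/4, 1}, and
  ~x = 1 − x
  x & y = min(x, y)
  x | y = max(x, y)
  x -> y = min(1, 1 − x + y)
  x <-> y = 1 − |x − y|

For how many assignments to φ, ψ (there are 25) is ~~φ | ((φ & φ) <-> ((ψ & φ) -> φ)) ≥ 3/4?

value 1: 5 assignments (counts)
value 3/4: 5 assignments (counts)
value 1/2: 5 assignments
value 1/4: 5 assignments
value 0: 5 assignments
So 10 of the 25 assignments meet the threshold.

10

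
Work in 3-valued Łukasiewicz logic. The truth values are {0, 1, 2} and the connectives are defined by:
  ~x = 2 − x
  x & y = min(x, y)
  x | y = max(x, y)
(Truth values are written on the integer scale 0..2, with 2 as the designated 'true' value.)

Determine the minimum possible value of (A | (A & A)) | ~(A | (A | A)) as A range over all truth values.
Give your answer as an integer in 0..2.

Take A = 1:
A & A = 1 & 1 = 1
A | (A & A) = 1 | 1 = 1
A | A = 1 | 1 = 1
A | (A | A) = 1 | 1 = 1
~(A | (A | A)) = ~1 = 1
(A | (A & A)) | ~(A | (A | A)) = 1 | 1 = 1
No assignment yields a value below 1, so this is the minimum.

1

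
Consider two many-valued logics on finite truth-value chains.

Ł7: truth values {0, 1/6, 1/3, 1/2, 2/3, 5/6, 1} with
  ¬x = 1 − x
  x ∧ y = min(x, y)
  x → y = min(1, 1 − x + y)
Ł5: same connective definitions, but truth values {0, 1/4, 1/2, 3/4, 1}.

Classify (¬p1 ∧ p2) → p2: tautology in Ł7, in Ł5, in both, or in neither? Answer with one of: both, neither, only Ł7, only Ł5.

In Ł7: every assignment gives 1 — tautology.
In Ł5: every assignment gives 1 — tautology.

both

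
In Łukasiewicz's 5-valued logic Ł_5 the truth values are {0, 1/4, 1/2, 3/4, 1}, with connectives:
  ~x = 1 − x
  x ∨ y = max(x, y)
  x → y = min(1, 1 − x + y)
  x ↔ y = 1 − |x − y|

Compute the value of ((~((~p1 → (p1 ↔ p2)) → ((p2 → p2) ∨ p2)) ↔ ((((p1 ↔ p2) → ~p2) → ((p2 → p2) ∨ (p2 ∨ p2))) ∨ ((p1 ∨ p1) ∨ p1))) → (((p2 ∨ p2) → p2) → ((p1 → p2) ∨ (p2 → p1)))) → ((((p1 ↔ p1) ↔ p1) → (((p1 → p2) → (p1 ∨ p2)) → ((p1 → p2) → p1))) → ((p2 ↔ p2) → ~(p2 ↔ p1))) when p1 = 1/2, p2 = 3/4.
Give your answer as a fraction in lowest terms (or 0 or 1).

1/4

~p1 = ~1/2 = 1/2
p1 ↔ p2 = 1/2 ↔ 3/4 = 3/4
~p1 → (p1 ↔ p2) = 1/2 → 3/4 = 1
p2 → p2 = 3/4 → 3/4 = 1
(p2 → p2) ∨ p2 = 1 ∨ 3/4 = 1
(~p1 → (p1 ↔ p2)) → ((p2 → p2) ∨ p2) = 1 → 1 = 1
~((~p1 → (p1 ↔ p2)) → ((p2 → p2) ∨ p2)) = ~1 = 0
p1 ↔ p2 = 1/2 ↔ 3/4 = 3/4
~p2 = ~3/4 = 1/4
(p1 ↔ p2) → ~p2 = 3/4 → 1/4 = 1/2
p2 → p2 = 3/4 → 3/4 = 1
p2 ∨ p2 = 3/4 ∨ 3/4 = 3/4
(p2 → p2) ∨ (p2 ∨ p2) = 1 ∨ 3/4 = 1
((p1 ↔ p2) → ~p2) → ((p2 → p2) ∨ (p2 ∨ p2)) = 1/2 → 1 = 1
p1 ∨ p1 = 1/2 ∨ 1/2 = 1/2
(p1 ∨ p1) ∨ p1 = 1/2 ∨ 1/2 = 1/2
(((p1 ↔ p2) → ~p2) → ((p2 → p2) ∨ (p2 ∨ p2))) ∨ ((p1 ∨ p1) ∨ p1) = 1 ∨ 1/2 = 1
~((~p1 → (p1 ↔ p2)) → ((p2 → p2) ∨ p2)) ↔ ((((p1 ↔ p2) → ~p2) → ((p2 → p2) ∨ (p2 ∨ p2))) ∨ ((p1 ∨ p1) ∨ p1)) = 0 ↔ 1 = 0
p2 ∨ p2 = 3/4 ∨ 3/4 = 3/4
(p2 ∨ p2) → p2 = 3/4 → 3/4 = 1
p1 → p2 = 1/2 → 3/4 = 1
p2 → p1 = 3/4 → 1/2 = 3/4
(p1 → p2) ∨ (p2 → p1) = 1 ∨ 3/4 = 1
((p2 ∨ p2) → p2) → ((p1 → p2) ∨ (p2 → p1)) = 1 → 1 = 1
(~((~p1 → (p1 ↔ p2)) → ((p2 → p2) ∨ p2)) ↔ ((((p1 ↔ p2) → ~p2) → ((p2 → p2) ∨ (p2 ∨ p2))) ∨ ((p1 ∨ p1) ∨ p1))) → (((p2 ∨ p2) → p2) → ((p1 → p2) ∨ (p2 → p1))) = 0 → 1 = 1
p1 ↔ p1 = 1/2 ↔ 1/2 = 1
(p1 ↔ p1) ↔ p1 = 1 ↔ 1/2 = 1/2
p1 → p2 = 1/2 → 3/4 = 1
p1 ∨ p2 = 1/2 ∨ 3/4 = 3/4
(p1 → p2) → (p1 ∨ p2) = 1 → 3/4 = 3/4
p1 → p2 = 1/2 → 3/4 = 1
(p1 → p2) → p1 = 1 → 1/2 = 1/2
((p1 → p2) → (p1 ∨ p2)) → ((p1 → p2) → p1) = 3/4 → 1/2 = 3/4
((p1 ↔ p1) ↔ p1) → (((p1 → p2) → (p1 ∨ p2)) → ((p1 → p2) → p1)) = 1/2 → 3/4 = 1
p2 ↔ p2 = 3/4 ↔ 3/4 = 1
p2 ↔ p1 = 3/4 ↔ 1/2 = 3/4
~(p2 ↔ p1) = ~3/4 = 1/4
(p2 ↔ p2) → ~(p2 ↔ p1) = 1 → 1/4 = 1/4
(((p1 ↔ p1) ↔ p1) → (((p1 → p2) → (p1 ∨ p2)) → ((p1 → p2) → p1))) → ((p2 ↔ p2) → ~(p2 ↔ p1)) = 1 → 1/4 = 1/4
((~((~p1 → (p1 ↔ p2)) → ((p2 → p2) ∨ p2)) ↔ ((((p1 ↔ p2) → ~p2) → ((p2 → p2) ∨ (p2 ∨ p2))) ∨ ((p1 ∨ p1) ∨ p1))) → (((p2 ∨ p2) → p2) → ((p1 → p2) ∨ (p2 → p1)))) → ((((p1 ↔ p1) ↔ p1) → (((p1 → p2) → (p1 ∨ p2)) → ((p1 → p2) → p1))) → ((p2 ↔ p2) → ~(p2 ↔ p1))) = 1 → 1/4 = 1/4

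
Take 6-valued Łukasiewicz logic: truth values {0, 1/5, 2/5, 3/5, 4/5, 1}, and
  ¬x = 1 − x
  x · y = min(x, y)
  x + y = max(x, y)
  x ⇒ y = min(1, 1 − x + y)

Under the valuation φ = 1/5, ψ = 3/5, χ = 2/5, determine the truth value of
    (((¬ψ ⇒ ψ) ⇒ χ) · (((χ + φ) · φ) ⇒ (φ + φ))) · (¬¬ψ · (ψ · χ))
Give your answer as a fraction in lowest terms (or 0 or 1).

¬ψ = ¬3/5 = 2/5
¬ψ ⇒ ψ = 2/5 ⇒ 3/5 = 1
(¬ψ ⇒ ψ) ⇒ χ = 1 ⇒ 2/5 = 2/5
χ + φ = 2/5 + 1/5 = 2/5
(χ + φ) · φ = 2/5 · 1/5 = 1/5
φ + φ = 1/5 + 1/5 = 1/5
((χ + φ) · φ) ⇒ (φ + φ) = 1/5 ⇒ 1/5 = 1
((¬ψ ⇒ ψ) ⇒ χ) · (((χ + φ) · φ) ⇒ (φ + φ)) = 2/5 · 1 = 2/5
¬ψ = ¬3/5 = 2/5
¬¬ψ = ¬2/5 = 3/5
ψ · χ = 3/5 · 2/5 = 2/5
¬¬ψ · (ψ · χ) = 3/5 · 2/5 = 2/5
(((¬ψ ⇒ ψ) ⇒ χ) · (((χ + φ) · φ) ⇒ (φ + φ))) · (¬¬ψ · (ψ · χ)) = 2/5 · 2/5 = 2/5

2/5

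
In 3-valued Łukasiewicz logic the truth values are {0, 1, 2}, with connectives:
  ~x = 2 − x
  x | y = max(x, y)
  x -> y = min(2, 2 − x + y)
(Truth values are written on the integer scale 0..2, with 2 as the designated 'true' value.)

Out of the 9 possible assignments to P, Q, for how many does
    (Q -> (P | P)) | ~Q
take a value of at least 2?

6

P = 0, Q = 0 ↦ 2  ≥
P = 0, Q = 1 ↦ 1  <
P = 0, Q = 2 ↦ 0  <
P = 1, Q = 0 ↦ 2  ≥
P = 1, Q = 1 ↦ 2  ≥
P = 1, Q = 2 ↦ 1  <
P = 2, Q = 0 ↦ 2  ≥
P = 2, Q = 1 ↦ 2  ≥
P = 2, Q = 2 ↦ 2  ≥
So 6 of the 9 assignments meet the threshold.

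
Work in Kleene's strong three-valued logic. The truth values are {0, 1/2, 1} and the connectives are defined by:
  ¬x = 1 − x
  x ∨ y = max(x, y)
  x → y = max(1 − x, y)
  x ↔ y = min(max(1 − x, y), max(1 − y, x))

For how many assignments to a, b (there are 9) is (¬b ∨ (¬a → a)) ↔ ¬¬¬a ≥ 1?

1

a = 0, b = 0 ↦ 1  ≥
a = 0, b = 1/2 ↦ 1/2  <
a = 0, b = 1 ↦ 0  <
a = 1/2, b = 0 ↦ 1/2  <
a = 1/2, b = 1/2 ↦ 1/2  <
a = 1/2, b = 1 ↦ 1/2  <
a = 1, b = 0 ↦ 0  <
a = 1, b = 1/2 ↦ 0  <
a = 1, b = 1 ↦ 0  <
So 1 of the 9 assignments meets the threshold.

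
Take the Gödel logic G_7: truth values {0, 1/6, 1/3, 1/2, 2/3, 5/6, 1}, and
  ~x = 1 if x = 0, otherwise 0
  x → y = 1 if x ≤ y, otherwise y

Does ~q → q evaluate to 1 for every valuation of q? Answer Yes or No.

Counterexample: take q = 0.
~q = ~0 = 1
~q → q = 1 → 0 = 0
This gives 0 ≠ 1.

No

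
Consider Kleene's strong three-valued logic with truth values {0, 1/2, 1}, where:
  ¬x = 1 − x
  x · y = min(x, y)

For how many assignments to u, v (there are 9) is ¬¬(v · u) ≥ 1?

1

u = 0, v = 0 ↦ 0  <
u = 0, v = 1/2 ↦ 0  <
u = 0, v = 1 ↦ 0  <
u = 1/2, v = 0 ↦ 0  <
u = 1/2, v = 1/2 ↦ 1/2  <
u = 1/2, v = 1 ↦ 1/2  <
u = 1, v = 0 ↦ 0  <
u = 1, v = 1/2 ↦ 1/2  <
u = 1, v = 1 ↦ 1  ≥
So 1 of the 9 assignments meets the threshold.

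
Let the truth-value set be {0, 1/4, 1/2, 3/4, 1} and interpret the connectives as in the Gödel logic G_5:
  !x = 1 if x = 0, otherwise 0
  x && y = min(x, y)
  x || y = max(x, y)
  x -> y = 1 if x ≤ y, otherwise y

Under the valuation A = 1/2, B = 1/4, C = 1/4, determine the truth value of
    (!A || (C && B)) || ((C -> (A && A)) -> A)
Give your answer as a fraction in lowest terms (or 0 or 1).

!A = !1/2 = 0
C && B = 1/4 && 1/4 = 1/4
!A || (C && B) = 0 || 1/4 = 1/4
A && A = 1/2 && 1/2 = 1/2
C -> (A && A) = 1/4 -> 1/2 = 1
(C -> (A && A)) -> A = 1 -> 1/2 = 1/2
(!A || (C && B)) || ((C -> (A && A)) -> A) = 1/4 || 1/2 = 1/2

1/2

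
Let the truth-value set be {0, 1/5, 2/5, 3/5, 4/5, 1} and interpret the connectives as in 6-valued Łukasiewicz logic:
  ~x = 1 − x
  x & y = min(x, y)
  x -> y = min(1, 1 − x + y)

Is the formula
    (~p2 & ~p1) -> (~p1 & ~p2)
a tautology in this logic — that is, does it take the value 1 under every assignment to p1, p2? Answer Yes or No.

At p1 = 0, p2 = 3/5, for instance:
~p2 = ~3/5 = 2/5
~p1 = ~0 = 1
~p2 & ~p1 = 2/5 & 1 = 2/5
~p1 & ~p2 = 1 & 2/5 = 2/5
(~p2 & ~p1) -> (~p1 & ~p2) = 2/5 -> 2/5 = 1
and checking the remaining 35 assignments likewise gives ≥ 1 in every case.

Yes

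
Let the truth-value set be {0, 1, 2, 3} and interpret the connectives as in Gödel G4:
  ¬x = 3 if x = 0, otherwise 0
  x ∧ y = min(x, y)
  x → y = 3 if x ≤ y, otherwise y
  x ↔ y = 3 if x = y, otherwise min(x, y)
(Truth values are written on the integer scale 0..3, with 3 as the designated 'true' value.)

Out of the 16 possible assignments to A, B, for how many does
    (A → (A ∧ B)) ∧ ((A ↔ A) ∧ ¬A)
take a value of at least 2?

A = 0, B = 0 ↦ 3  ≥
A = 0, B = 1 ↦ 3  ≥
A = 0, B = 2 ↦ 3  ≥
A = 0, B = 3 ↦ 3  ≥
A = 1, B = 0 ↦ 0  <
A = 1, B = 1 ↦ 0  <
A = 1, B = 2 ↦ 0  <
A = 1, B = 3 ↦ 0  <
A = 2, B = 0 ↦ 0  <
A = 2, B = 1 ↦ 0  <
A = 2, B = 2 ↦ 0  <
A = 2, B = 3 ↦ 0  <
A = 3, B = 0 ↦ 0  <
A = 3, B = 1 ↦ 0  <
A = 3, B = 2 ↦ 0  <
A = 3, B = 3 ↦ 0  <
So 4 of the 16 assignments meet the threshold.

4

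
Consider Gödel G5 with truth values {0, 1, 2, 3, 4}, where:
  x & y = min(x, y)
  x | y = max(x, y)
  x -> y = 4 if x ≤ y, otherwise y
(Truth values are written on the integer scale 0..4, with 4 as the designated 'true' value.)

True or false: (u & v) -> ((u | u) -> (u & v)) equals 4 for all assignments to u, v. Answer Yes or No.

At u = 4, v = 1, for instance:
u & v = 4 & 1 = 1
u | u = 4 | 4 = 4
(u | u) -> (u & v) = 4 -> 1 = 1
(u & v) -> ((u | u) -> (u & v)) = 1 -> 1 = 4
and checking the remaining 24 assignments likewise gives ≥ 4 in every case.

Yes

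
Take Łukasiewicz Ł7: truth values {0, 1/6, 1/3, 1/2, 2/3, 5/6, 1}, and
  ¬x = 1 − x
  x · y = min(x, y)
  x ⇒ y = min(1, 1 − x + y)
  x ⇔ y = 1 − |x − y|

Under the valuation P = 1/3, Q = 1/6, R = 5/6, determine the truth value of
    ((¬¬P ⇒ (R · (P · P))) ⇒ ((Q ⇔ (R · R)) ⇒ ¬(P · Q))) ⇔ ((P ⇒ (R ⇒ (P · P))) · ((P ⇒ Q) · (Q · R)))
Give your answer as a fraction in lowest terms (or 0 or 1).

¬P = ¬1/3 = 2/3
¬¬P = ¬2/3 = 1/3
P · P = 1/3 · 1/3 = 1/3
R · (P · P) = 5/6 · 1/3 = 1/3
¬¬P ⇒ (R · (P · P)) = 1/3 ⇒ 1/3 = 1
R · R = 5/6 · 5/6 = 5/6
Q ⇔ (R · R) = 1/6 ⇔ 5/6 = 1/3
P · Q = 1/3 · 1/6 = 1/6
¬(P · Q) = ¬1/6 = 5/6
(Q ⇔ (R · R)) ⇒ ¬(P · Q) = 1/3 ⇒ 5/6 = 1
(¬¬P ⇒ (R · (P · P))) ⇒ ((Q ⇔ (R · R)) ⇒ ¬(P · Q)) = 1 ⇒ 1 = 1
P · P = 1/3 · 1/3 = 1/3
R ⇒ (P · P) = 5/6 ⇒ 1/3 = 1/2
P ⇒ (R ⇒ (P · P)) = 1/3 ⇒ 1/2 = 1
P ⇒ Q = 1/3 ⇒ 1/6 = 5/6
Q · R = 1/6 · 5/6 = 1/6
(P ⇒ Q) · (Q · R) = 5/6 · 1/6 = 1/6
(P ⇒ (R ⇒ (P · P))) · ((P ⇒ Q) · (Q · R)) = 1 · 1/6 = 1/6
((¬¬P ⇒ (R · (P · P))) ⇒ ((Q ⇔ (R · R)) ⇒ ¬(P · Q))) ⇔ ((P ⇒ (R ⇒ (P · P))) · ((P ⇒ Q) · (Q · R))) = 1 ⇔ 1/6 = 1/6

1/6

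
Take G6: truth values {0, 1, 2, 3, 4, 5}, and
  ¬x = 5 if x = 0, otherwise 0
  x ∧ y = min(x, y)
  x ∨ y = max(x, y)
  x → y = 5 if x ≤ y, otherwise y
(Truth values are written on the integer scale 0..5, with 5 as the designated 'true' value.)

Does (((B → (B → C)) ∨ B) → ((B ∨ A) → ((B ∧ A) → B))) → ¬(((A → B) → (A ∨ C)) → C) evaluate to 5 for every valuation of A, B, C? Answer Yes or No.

Counterexample: take A = 0, B = 0, C = 0.
B → C = 0 → 0 = 5
B → (B → C) = 0 → 5 = 5
(B → (B → C)) ∨ B = 5 ∨ 0 = 5
B ∨ A = 0 ∨ 0 = 0
B ∧ A = 0 ∧ 0 = 0
(B ∧ A) → B = 0 → 0 = 5
(B ∨ A) → ((B ∧ A) → B) = 0 → 5 = 5
((B → (B → C)) ∨ B) → ((B ∨ A) → ((B ∧ A) → B)) = 5 → 5 = 5
A → B = 0 → 0 = 5
A ∨ C = 0 ∨ 0 = 0
(A → B) → (A ∨ C) = 5 → 0 = 0
((A → B) → (A ∨ C)) → C = 0 → 0 = 5
¬(((A → B) → (A ∨ C)) → C) = ¬5 = 0
(((B → (B → C)) ∨ B) → ((B ∨ A) → ((B ∧ A) → B))) → ¬(((A → B) → (A ∨ C)) → C) = 5 → 0 = 0
This gives 0 ≠ 5.

No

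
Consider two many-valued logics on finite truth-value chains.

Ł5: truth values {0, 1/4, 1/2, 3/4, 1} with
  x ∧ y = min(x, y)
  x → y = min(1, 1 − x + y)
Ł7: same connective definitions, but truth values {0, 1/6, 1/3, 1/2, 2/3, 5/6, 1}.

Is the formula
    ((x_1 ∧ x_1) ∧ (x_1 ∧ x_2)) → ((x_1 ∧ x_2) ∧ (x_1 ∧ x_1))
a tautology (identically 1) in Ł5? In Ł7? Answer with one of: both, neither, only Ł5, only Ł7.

both

In Ł5: every assignment gives 1 — tautology.
In Ł7: every assignment gives 1 — tautology.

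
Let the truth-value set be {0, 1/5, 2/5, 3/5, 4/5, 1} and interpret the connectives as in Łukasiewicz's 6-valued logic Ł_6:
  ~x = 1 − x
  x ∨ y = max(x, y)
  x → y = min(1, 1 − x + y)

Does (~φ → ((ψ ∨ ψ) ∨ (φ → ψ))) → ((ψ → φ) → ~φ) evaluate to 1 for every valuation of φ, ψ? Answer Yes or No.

Counterexample: take φ = 1/5, ψ = 0.
~φ = ~1/5 = 4/5
ψ ∨ ψ = 0 ∨ 0 = 0
φ → ψ = 1/5 → 0 = 4/5
(ψ ∨ ψ) ∨ (φ → ψ) = 0 ∨ 4/5 = 4/5
~φ → ((ψ ∨ ψ) ∨ (φ → ψ)) = 4/5 → 4/5 = 1
ψ → φ = 0 → 1/5 = 1
~φ = ~1/5 = 4/5
(ψ → φ) → ~φ = 1 → 4/5 = 4/5
(~φ → ((ψ ∨ ψ) ∨ (φ → ψ))) → ((ψ → φ) → ~φ) = 1 → 4/5 = 4/5
This gives 4/5 ≠ 1.

No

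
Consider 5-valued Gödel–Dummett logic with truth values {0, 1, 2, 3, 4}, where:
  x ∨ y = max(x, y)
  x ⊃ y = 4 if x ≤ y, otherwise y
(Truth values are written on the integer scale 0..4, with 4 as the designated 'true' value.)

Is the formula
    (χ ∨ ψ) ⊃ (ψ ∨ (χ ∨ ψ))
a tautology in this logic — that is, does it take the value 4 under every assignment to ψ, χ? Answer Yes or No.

At ψ = 1, χ = 2, for instance:
χ ∨ ψ = 2 ∨ 1 = 2
ψ ∨ (χ ∨ ψ) = 1 ∨ 2 = 2
(χ ∨ ψ) ⊃ (ψ ∨ (χ ∨ ψ)) = 2 ⊃ 2 = 4
and checking the remaining 24 assignments likewise gives ≥ 4 in every case.

Yes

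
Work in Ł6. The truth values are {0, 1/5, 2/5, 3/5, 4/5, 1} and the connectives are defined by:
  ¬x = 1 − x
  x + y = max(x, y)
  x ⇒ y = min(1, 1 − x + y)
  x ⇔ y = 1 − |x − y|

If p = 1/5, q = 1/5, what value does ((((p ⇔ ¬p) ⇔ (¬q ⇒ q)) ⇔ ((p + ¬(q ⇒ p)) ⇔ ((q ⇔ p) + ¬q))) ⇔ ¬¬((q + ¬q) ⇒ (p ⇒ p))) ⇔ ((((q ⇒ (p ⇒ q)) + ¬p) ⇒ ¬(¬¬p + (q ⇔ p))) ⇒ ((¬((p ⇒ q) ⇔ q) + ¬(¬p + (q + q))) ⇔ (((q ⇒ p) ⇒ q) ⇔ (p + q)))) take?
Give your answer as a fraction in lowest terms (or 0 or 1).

1/5

¬p = ¬1/5 = 4/5
p ⇔ ¬p = 1/5 ⇔ 4/5 = 2/5
¬q = ¬1/5 = 4/5
¬q ⇒ q = 4/5 ⇒ 1/5 = 2/5
(p ⇔ ¬p) ⇔ (¬q ⇒ q) = 2/5 ⇔ 2/5 = 1
q ⇒ p = 1/5 ⇒ 1/5 = 1
¬(q ⇒ p) = ¬1 = 0
p + ¬(q ⇒ p) = 1/5 + 0 = 1/5
q ⇔ p = 1/5 ⇔ 1/5 = 1
¬q = ¬1/5 = 4/5
(q ⇔ p) + ¬q = 1 + 4/5 = 1
(p + ¬(q ⇒ p)) ⇔ ((q ⇔ p) + ¬q) = 1/5 ⇔ 1 = 1/5
((p ⇔ ¬p) ⇔ (¬q ⇒ q)) ⇔ ((p + ¬(q ⇒ p)) ⇔ ((q ⇔ p) + ¬q)) = 1 ⇔ 1/5 = 1/5
¬q = ¬1/5 = 4/5
q + ¬q = 1/5 + 4/5 = 4/5
p ⇒ p = 1/5 ⇒ 1/5 = 1
(q + ¬q) ⇒ (p ⇒ p) = 4/5 ⇒ 1 = 1
¬((q + ¬q) ⇒ (p ⇒ p)) = ¬1 = 0
¬¬((q + ¬q) ⇒ (p ⇒ p)) = ¬0 = 1
(((p ⇔ ¬p) ⇔ (¬q ⇒ q)) ⇔ ((p + ¬(q ⇒ p)) ⇔ ((q ⇔ p) + ¬q))) ⇔ ¬¬((q + ¬q) ⇒ (p ⇒ p)) = 1/5 ⇔ 1 = 1/5
p ⇒ q = 1/5 ⇒ 1/5 = 1
q ⇒ (p ⇒ q) = 1/5 ⇒ 1 = 1
¬p = ¬1/5 = 4/5
(q ⇒ (p ⇒ q)) + ¬p = 1 + 4/5 = 1
¬p = ¬1/5 = 4/5
¬¬p = ¬4/5 = 1/5
q ⇔ p = 1/5 ⇔ 1/5 = 1
¬¬p + (q ⇔ p) = 1/5 + 1 = 1
¬(¬¬p + (q ⇔ p)) = ¬1 = 0
((q ⇒ (p ⇒ q)) + ¬p) ⇒ ¬(¬¬p + (q ⇔ p)) = 1 ⇒ 0 = 0
p ⇒ q = 1/5 ⇒ 1/5 = 1
(p ⇒ q) ⇔ q = 1 ⇔ 1/5 = 1/5
¬((p ⇒ q) ⇔ q) = ¬1/5 = 4/5
¬p = ¬1/5 = 4/5
q + q = 1/5 + 1/5 = 1/5
¬p + (q + q) = 4/5 + 1/5 = 4/5
¬(¬p + (q + q)) = ¬4/5 = 1/5
¬((p ⇒ q) ⇔ q) + ¬(¬p + (q + q)) = 4/5 + 1/5 = 4/5
q ⇒ p = 1/5 ⇒ 1/5 = 1
(q ⇒ p) ⇒ q = 1 ⇒ 1/5 = 1/5
p + q = 1/5 + 1/5 = 1/5
((q ⇒ p) ⇒ q) ⇔ (p + q) = 1/5 ⇔ 1/5 = 1
(¬((p ⇒ q) ⇔ q) + ¬(¬p + (q + q))) ⇔ (((q ⇒ p) ⇒ q) ⇔ (p + q)) = 4/5 ⇔ 1 = 4/5
(((q ⇒ (p ⇒ q)) + ¬p) ⇒ ¬(¬¬p + (q ⇔ p))) ⇒ ((¬((p ⇒ q) ⇔ q) + ¬(¬p + (q + q))) ⇔ (((q ⇒ p) ⇒ q) ⇔ (p + q))) = 0 ⇒ 4/5 = 1
((((p ⇔ ¬p) ⇔ (¬q ⇒ q)) ⇔ ((p + ¬(q ⇒ p)) ⇔ ((q ⇔ p) + ¬q))) ⇔ ¬¬((q + ¬q) ⇒ (p ⇒ p))) ⇔ ((((q ⇒ (p ⇒ q)) + ¬p) ⇒ ¬(¬¬p + (q ⇔ p))) ⇒ ((¬((p ⇒ q) ⇔ q) + ¬(¬p + (q + q))) ⇔ (((q ⇒ p) ⇒ q) ⇔ (p + q)))) = 1/5 ⇔ 1 = 1/5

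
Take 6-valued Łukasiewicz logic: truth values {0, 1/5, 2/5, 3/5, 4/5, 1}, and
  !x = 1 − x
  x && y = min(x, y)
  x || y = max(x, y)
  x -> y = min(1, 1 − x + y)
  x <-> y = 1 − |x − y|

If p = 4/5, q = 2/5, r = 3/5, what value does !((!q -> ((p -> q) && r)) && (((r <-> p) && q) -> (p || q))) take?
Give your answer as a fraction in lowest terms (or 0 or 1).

!q = !2/5 = 3/5
p -> q = 4/5 -> 2/5 = 3/5
(p -> q) && r = 3/5 && 3/5 = 3/5
!q -> ((p -> q) && r) = 3/5 -> 3/5 = 1
r <-> p = 3/5 <-> 4/5 = 4/5
(r <-> p) && q = 4/5 && 2/5 = 2/5
p || q = 4/5 || 2/5 = 4/5
((r <-> p) && q) -> (p || q) = 2/5 -> 4/5 = 1
(!q -> ((p -> q) && r)) && (((r <-> p) && q) -> (p || q)) = 1 && 1 = 1
!((!q -> ((p -> q) && r)) && (((r <-> p) && q) -> (p || q))) = !1 = 0

0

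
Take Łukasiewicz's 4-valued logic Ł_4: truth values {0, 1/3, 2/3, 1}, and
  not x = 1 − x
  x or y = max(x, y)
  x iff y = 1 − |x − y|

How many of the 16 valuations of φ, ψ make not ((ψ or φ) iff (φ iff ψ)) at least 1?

φ = 0, ψ = 0 ↦ 1  ≥
φ = 0, ψ = 1/3 ↦ 1/3  <
φ = 0, ψ = 2/3 ↦ 1/3  <
φ = 0, ψ = 1 ↦ 1  ≥
φ = 1/3, ψ = 0 ↦ 1/3  <
φ = 1/3, ψ = 1/3 ↦ 2/3  <
φ = 1/3, ψ = 2/3 ↦ 0  <
φ = 1/3, ψ = 1 ↦ 2/3  <
φ = 2/3, ψ = 0 ↦ 1/3  <
φ = 2/3, ψ = 1/3 ↦ 0  <
φ = 2/3, ψ = 2/3 ↦ 1/3  <
φ = 2/3, ψ = 1 ↦ 1/3  <
φ = 1, ψ = 0 ↦ 1  ≥
φ = 1, ψ = 1/3 ↦ 2/3  <
φ = 1, ψ = 2/3 ↦ 1/3  <
φ = 1, ψ = 1 ↦ 0  <
So 3 of the 16 assignments meet the threshold.

3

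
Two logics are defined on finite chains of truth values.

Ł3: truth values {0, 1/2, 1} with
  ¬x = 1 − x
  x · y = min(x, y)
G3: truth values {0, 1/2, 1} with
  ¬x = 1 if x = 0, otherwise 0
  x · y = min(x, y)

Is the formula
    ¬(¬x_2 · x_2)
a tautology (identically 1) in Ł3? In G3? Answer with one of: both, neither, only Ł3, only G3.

In Ł3: at x_2 = 1/2 the value is 1/2 — not a tautology.
In G3: every assignment gives 1 — tautology.

only G3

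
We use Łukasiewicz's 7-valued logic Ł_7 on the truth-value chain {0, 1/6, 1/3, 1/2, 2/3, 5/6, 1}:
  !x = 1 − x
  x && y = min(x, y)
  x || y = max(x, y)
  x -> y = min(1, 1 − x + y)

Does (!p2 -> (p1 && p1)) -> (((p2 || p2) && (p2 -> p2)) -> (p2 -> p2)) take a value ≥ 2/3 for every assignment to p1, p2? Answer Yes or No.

At p1 = 0, p2 = 5/6, for instance:
!p2 = !5/6 = 1/6
p1 && p1 = 0 && 0 = 0
!p2 -> (p1 && p1) = 1/6 -> 0 = 5/6
p2 || p2 = 5/6 || 5/6 = 5/6
p2 -> p2 = 5/6 -> 5/6 = 1
(p2 || p2) && (p2 -> p2) = 5/6 && 1 = 5/6
p2 -> p2 = 5/6 -> 5/6 = 1
((p2 || p2) && (p2 -> p2)) -> (p2 -> p2) = 5/6 -> 1 = 1
(!p2 -> (p1 && p1)) -> (((p2 || p2) && (p2 -> p2)) -> (p2 -> p2)) = 5/6 -> 1 = 1
and checking the remaining 48 assignments likewise gives ≥ 2/3 in every case.

Yes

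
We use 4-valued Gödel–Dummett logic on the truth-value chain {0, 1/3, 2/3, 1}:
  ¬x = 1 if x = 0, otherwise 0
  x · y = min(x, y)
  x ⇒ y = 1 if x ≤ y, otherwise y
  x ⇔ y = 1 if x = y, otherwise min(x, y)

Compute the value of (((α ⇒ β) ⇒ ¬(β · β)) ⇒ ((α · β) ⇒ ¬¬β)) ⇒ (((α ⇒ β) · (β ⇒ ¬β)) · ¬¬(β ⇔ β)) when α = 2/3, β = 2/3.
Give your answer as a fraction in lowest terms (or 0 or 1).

α ⇒ β = 2/3 ⇒ 2/3 = 1
β · β = 2/3 · 2/3 = 2/3
¬(β · β) = ¬2/3 = 0
(α ⇒ β) ⇒ ¬(β · β) = 1 ⇒ 0 = 0
α · β = 2/3 · 2/3 = 2/3
¬β = ¬2/3 = 0
¬¬β = ¬0 = 1
(α · β) ⇒ ¬¬β = 2/3 ⇒ 1 = 1
((α ⇒ β) ⇒ ¬(β · β)) ⇒ ((α · β) ⇒ ¬¬β) = 0 ⇒ 1 = 1
α ⇒ β = 2/3 ⇒ 2/3 = 1
¬β = ¬2/3 = 0
β ⇒ ¬β = 2/3 ⇒ 0 = 0
(α ⇒ β) · (β ⇒ ¬β) = 1 · 0 = 0
β ⇔ β = 2/3 ⇔ 2/3 = 1
¬(β ⇔ β) = ¬1 = 0
¬¬(β ⇔ β) = ¬0 = 1
((α ⇒ β) · (β ⇒ ¬β)) · ¬¬(β ⇔ β) = 0 · 1 = 0
(((α ⇒ β) ⇒ ¬(β · β)) ⇒ ((α · β) ⇒ ¬¬β)) ⇒ (((α ⇒ β) · (β ⇒ ¬β)) · ¬¬(β ⇔ β)) = 1 ⇒ 0 = 0

0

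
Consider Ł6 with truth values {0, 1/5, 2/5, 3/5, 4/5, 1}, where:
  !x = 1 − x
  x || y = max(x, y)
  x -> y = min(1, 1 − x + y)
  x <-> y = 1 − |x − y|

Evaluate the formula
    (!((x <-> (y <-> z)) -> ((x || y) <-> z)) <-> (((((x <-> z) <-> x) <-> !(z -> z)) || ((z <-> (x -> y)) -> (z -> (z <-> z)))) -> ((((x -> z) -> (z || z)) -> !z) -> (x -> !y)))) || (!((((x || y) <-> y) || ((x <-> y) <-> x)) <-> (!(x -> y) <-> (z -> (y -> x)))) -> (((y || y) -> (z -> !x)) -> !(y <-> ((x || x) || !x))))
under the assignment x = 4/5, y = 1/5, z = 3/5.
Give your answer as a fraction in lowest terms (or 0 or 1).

y <-> z = 1/5 <-> 3/5 = 3/5
x <-> (y <-> z) = 4/5 <-> 3/5 = 4/5
x || y = 4/5 || 1/5 = 4/5
(x || y) <-> z = 4/5 <-> 3/5 = 4/5
(x <-> (y <-> z)) -> ((x || y) <-> z) = 4/5 -> 4/5 = 1
!((x <-> (y <-> z)) -> ((x || y) <-> z)) = !1 = 0
x <-> z = 4/5 <-> 3/5 = 4/5
(x <-> z) <-> x = 4/5 <-> 4/5 = 1
z -> z = 3/5 -> 3/5 = 1
!(z -> z) = !1 = 0
((x <-> z) <-> x) <-> !(z -> z) = 1 <-> 0 = 0
x -> y = 4/5 -> 1/5 = 2/5
z <-> (x -> y) = 3/5 <-> 2/5 = 4/5
z <-> z = 3/5 <-> 3/5 = 1
z -> (z <-> z) = 3/5 -> 1 = 1
(z <-> (x -> y)) -> (z -> (z <-> z)) = 4/5 -> 1 = 1
(((x <-> z) <-> x) <-> !(z -> z)) || ((z <-> (x -> y)) -> (z -> (z <-> z))) = 0 || 1 = 1
x -> z = 4/5 -> 3/5 = 4/5
z || z = 3/5 || 3/5 = 3/5
(x -> z) -> (z || z) = 4/5 -> 3/5 = 4/5
!z = !3/5 = 2/5
((x -> z) -> (z || z)) -> !z = 4/5 -> 2/5 = 3/5
!y = !1/5 = 4/5
x -> !y = 4/5 -> 4/5 = 1
(((x -> z) -> (z || z)) -> !z) -> (x -> !y) = 3/5 -> 1 = 1
((((x <-> z) <-> x) <-> !(z -> z)) || ((z <-> (x -> y)) -> (z -> (z <-> z)))) -> ((((x -> z) -> (z || z)) -> !z) -> (x -> !y)) = 1 -> 1 = 1
!((x <-> (y <-> z)) -> ((x || y) <-> z)) <-> (((((x <-> z) <-> x) <-> !(z -> z)) || ((z <-> (x -> y)) -> (z -> (z <-> z)))) -> ((((x -> z) -> (z || z)) -> !z) -> (x -> !y))) = 0 <-> 1 = 0
x || y = 4/5 || 1/5 = 4/5
(x || y) <-> y = 4/5 <-> 1/5 = 2/5
x <-> y = 4/5 <-> 1/5 = 2/5
(x <-> y) <-> x = 2/5 <-> 4/5 = 3/5
((x || y) <-> y) || ((x <-> y) <-> x) = 2/5 || 3/5 = 3/5
x -> y = 4/5 -> 1/5 = 2/5
!(x -> y) = !2/5 = 3/5
y -> x = 1/5 -> 4/5 = 1
z -> (y -> x) = 3/5 -> 1 = 1
!(x -> y) <-> (z -> (y -> x)) = 3/5 <-> 1 = 3/5
(((x || y) <-> y) || ((x <-> y) <-> x)) <-> (!(x -> y) <-> (z -> (y -> x))) = 3/5 <-> 3/5 = 1
!((((x || y) <-> y) || ((x <-> y) <-> x)) <-> (!(x -> y) <-> (z -> (y -> x)))) = !1 = 0
y || y = 1/5 || 1/5 = 1/5
!x = !4/5 = 1/5
z -> !x = 3/5 -> 1/5 = 3/5
(y || y) -> (z -> !x) = 1/5 -> 3/5 = 1
x || x = 4/5 || 4/5 = 4/5
!x = !4/5 = 1/5
(x || x) || !x = 4/5 || 1/5 = 4/5
y <-> ((x || x) || !x) = 1/5 <-> 4/5 = 2/5
!(y <-> ((x || x) || !x)) = !2/5 = 3/5
((y || y) -> (z -> !x)) -> !(y <-> ((x || x) || !x)) = 1 -> 3/5 = 3/5
!((((x || y) <-> y) || ((x <-> y) <-> x)) <-> (!(x -> y) <-> (z -> (y -> x)))) -> (((y || y) -> (z -> !x)) -> !(y <-> ((x || x) || !x))) = 0 -> 3/5 = 1
(!((x <-> (y <-> z)) -> ((x || y) <-> z)) <-> (((((x <-> z) <-> x) <-> !(z -> z)) || ((z <-> (x -> y)) -> (z -> (z <-> z)))) -> ((((x -> z) -> (z || z)) -> !z) -> (x -> !y)))) || (!((((x || y) <-> y) || ((x <-> y) <-> x)) <-> (!(x -> y) <-> (z -> (y -> x)))) -> (((y || y) -> (z -> !x)) -> !(y <-> ((x || x) || !x)))) = 0 || 1 = 1

1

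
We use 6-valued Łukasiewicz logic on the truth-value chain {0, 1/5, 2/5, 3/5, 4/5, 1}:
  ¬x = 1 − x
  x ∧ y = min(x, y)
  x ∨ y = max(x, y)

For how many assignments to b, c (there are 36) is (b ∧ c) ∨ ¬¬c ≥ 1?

6

value 1: 6 assignments (counts)
value 4/5: 6 assignments
value 3/5: 6 assignments
value 2/5: 6 assignments
value 1/5: 6 assignments
value 0: 6 assignments
So 6 of the 36 assignments meet the threshold.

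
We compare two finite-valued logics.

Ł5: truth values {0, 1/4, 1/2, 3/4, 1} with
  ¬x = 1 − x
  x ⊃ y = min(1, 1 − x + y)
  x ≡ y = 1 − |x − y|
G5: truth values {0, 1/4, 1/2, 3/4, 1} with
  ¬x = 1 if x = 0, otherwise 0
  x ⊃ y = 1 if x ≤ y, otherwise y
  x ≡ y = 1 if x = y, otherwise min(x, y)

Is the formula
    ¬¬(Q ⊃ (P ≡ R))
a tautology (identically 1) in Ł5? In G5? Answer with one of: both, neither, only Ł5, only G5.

neither

In Ł5: at P = 0, Q = 1/4, R = 1 the value is 3/4 — not a tautology.
In G5: at P = 0, Q = 1/4, R = 1/4 the value is 0 — not a tautology.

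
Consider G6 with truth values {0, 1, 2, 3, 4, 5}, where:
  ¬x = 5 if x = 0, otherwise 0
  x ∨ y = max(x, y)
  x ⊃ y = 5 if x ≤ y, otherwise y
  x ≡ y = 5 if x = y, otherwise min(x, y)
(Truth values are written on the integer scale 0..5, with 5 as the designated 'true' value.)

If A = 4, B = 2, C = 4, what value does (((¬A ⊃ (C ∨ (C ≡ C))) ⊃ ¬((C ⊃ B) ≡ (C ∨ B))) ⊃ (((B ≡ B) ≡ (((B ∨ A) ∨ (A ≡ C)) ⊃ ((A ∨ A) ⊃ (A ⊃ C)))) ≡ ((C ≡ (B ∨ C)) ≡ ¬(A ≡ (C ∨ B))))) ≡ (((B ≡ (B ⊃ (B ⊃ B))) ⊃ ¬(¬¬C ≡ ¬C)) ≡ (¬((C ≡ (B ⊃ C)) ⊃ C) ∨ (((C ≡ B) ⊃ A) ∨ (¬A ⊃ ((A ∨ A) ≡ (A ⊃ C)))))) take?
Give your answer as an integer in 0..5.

¬A = ¬4 = 0
C ≡ C = 4 ≡ 4 = 5
C ∨ (C ≡ C) = 4 ∨ 5 = 5
¬A ⊃ (C ∨ (C ≡ C)) = 0 ⊃ 5 = 5
C ⊃ B = 4 ⊃ 2 = 2
C ∨ B = 4 ∨ 2 = 4
(C ⊃ B) ≡ (C ∨ B) = 2 ≡ 4 = 2
¬((C ⊃ B) ≡ (C ∨ B)) = ¬2 = 0
(¬A ⊃ (C ∨ (C ≡ C))) ⊃ ¬((C ⊃ B) ≡ (C ∨ B)) = 5 ⊃ 0 = 0
B ≡ B = 2 ≡ 2 = 5
B ∨ A = 2 ∨ 4 = 4
A ≡ C = 4 ≡ 4 = 5
(B ∨ A) ∨ (A ≡ C) = 4 ∨ 5 = 5
A ∨ A = 4 ∨ 4 = 4
A ⊃ C = 4 ⊃ 4 = 5
(A ∨ A) ⊃ (A ⊃ C) = 4 ⊃ 5 = 5
((B ∨ A) ∨ (A ≡ C)) ⊃ ((A ∨ A) ⊃ (A ⊃ C)) = 5 ⊃ 5 = 5
(B ≡ B) ≡ (((B ∨ A) ∨ (A ≡ C)) ⊃ ((A ∨ A) ⊃ (A ⊃ C))) = 5 ≡ 5 = 5
B ∨ C = 2 ∨ 4 = 4
C ≡ (B ∨ C) = 4 ≡ 4 = 5
C ∨ B = 4 ∨ 2 = 4
A ≡ (C ∨ B) = 4 ≡ 4 = 5
¬(A ≡ (C ∨ B)) = ¬5 = 0
(C ≡ (B ∨ C)) ≡ ¬(A ≡ (C ∨ B)) = 5 ≡ 0 = 0
((B ≡ B) ≡ (((B ∨ A) ∨ (A ≡ C)) ⊃ ((A ∨ A) ⊃ (A ⊃ C)))) ≡ ((C ≡ (B ∨ C)) ≡ ¬(A ≡ (C ∨ B))) = 5 ≡ 0 = 0
((¬A ⊃ (C ∨ (C ≡ C))) ⊃ ¬((C ⊃ B) ≡ (C ∨ B))) ⊃ (((B ≡ B) ≡ (((B ∨ A) ∨ (A ≡ C)) ⊃ ((A ∨ A) ⊃ (A ⊃ C)))) ≡ ((C ≡ (B ∨ C)) ≡ ¬(A ≡ (C ∨ B)))) = 0 ⊃ 0 = 5
B ⊃ B = 2 ⊃ 2 = 5
B ⊃ (B ⊃ B) = 2 ⊃ 5 = 5
B ≡ (B ⊃ (B ⊃ B)) = 2 ≡ 5 = 2
¬C = ¬4 = 0
¬¬C = ¬0 = 5
¬C = ¬4 = 0
¬¬C ≡ ¬C = 5 ≡ 0 = 0
¬(¬¬C ≡ ¬C) = ¬0 = 5
(B ≡ (B ⊃ (B ⊃ B))) ⊃ ¬(¬¬C ≡ ¬C) = 2 ⊃ 5 = 5
B ⊃ C = 2 ⊃ 4 = 5
C ≡ (B ⊃ C) = 4 ≡ 5 = 4
(C ≡ (B ⊃ C)) ⊃ C = 4 ⊃ 4 = 5
¬((C ≡ (B ⊃ C)) ⊃ C) = ¬5 = 0
C ≡ B = 4 ≡ 2 = 2
(C ≡ B) ⊃ A = 2 ⊃ 4 = 5
¬A = ¬4 = 0
A ∨ A = 4 ∨ 4 = 4
A ⊃ C = 4 ⊃ 4 = 5
(A ∨ A) ≡ (A ⊃ C) = 4 ≡ 5 = 4
¬A ⊃ ((A ∨ A) ≡ (A ⊃ C)) = 0 ⊃ 4 = 5
((C ≡ B) ⊃ A) ∨ (¬A ⊃ ((A ∨ A) ≡ (A ⊃ C))) = 5 ∨ 5 = 5
¬((C ≡ (B ⊃ C)) ⊃ C) ∨ (((C ≡ B) ⊃ A) ∨ (¬A ⊃ ((A ∨ A) ≡ (A ⊃ C)))) = 0 ∨ 5 = 5
((B ≡ (B ⊃ (B ⊃ B))) ⊃ ¬(¬¬C ≡ ¬C)) ≡ (¬((C ≡ (B ⊃ C)) ⊃ C) ∨ (((C ≡ B) ⊃ A) ∨ (¬A ⊃ ((A ∨ A) ≡ (A ⊃ C))))) = 5 ≡ 5 = 5
(((¬A ⊃ (C ∨ (C ≡ C))) ⊃ ¬((C ⊃ B) ≡ (C ∨ B))) ⊃ (((B ≡ B) ≡ (((B ∨ A) ∨ (A ≡ C)) ⊃ ((A ∨ A) ⊃ (A ⊃ C)))) ≡ ((C ≡ (B ∨ C)) ≡ ¬(A ≡ (C ∨ B))))) ≡ (((B ≡ (B ⊃ (B ⊃ B))) ⊃ ¬(¬¬C ≡ ¬C)) ≡ (¬((C ≡ (B ⊃ C)) ⊃ C) ∨ (((C ≡ B) ⊃ A) ∨ (¬A ⊃ ((A ∨ A) ≡ (A ⊃ C)))))) = 5 ≡ 5 = 5

5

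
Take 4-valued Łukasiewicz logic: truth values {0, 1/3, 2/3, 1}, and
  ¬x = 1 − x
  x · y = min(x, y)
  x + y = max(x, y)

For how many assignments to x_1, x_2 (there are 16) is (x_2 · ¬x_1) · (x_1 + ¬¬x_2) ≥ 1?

1

x_1 = 0, x_2 = 0 ↦ 0  <
x_1 = 0, x_2 = 1/3 ↦ 1/3  <
x_1 = 0, x_2 = 2/3 ↦ 2/3  <
x_1 = 0, x_2 = 1 ↦ 1  ≥
x_1 = 1/3, x_2 = 0 ↦ 0  <
x_1 = 1/3, x_2 = 1/3 ↦ 1/3  <
x_1 = 1/3, x_2 = 2/3 ↦ 2/3  <
x_1 = 1/3, x_2 = 1 ↦ 2/3  <
x_1 = 2/3, x_2 = 0 ↦ 0  <
x_1 = 2/3, x_2 = 1/3 ↦ 1/3  <
x_1 = 2/3, x_2 = 2/3 ↦ 1/3  <
x_1 = 2/3, x_2 = 1 ↦ 1/3  <
x_1 = 1, x_2 = 0 ↦ 0  <
x_1 = 1, x_2 = 1/3 ↦ 0  <
x_1 = 1, x_2 = 2/3 ↦ 0  <
x_1 = 1, x_2 = 1 ↦ 0  <
So 1 of the 16 assignments meets the threshold.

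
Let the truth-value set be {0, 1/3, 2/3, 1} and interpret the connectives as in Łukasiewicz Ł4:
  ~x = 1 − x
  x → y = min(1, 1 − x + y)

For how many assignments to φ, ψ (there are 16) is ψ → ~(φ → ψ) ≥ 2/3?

9

φ = 0, ψ = 0 ↦ 1  ≥
φ = 0, ψ = 1/3 ↦ 2/3  ≥
φ = 0, ψ = 2/3 ↦ 1/3  <
φ = 0, ψ = 1 ↦ 0  <
φ = 1/3, ψ = 0 ↦ 1  ≥
φ = 1/3, ψ = 1/3 ↦ 2/3  ≥
φ = 1/3, ψ = 2/3 ↦ 1/3  <
φ = 1/3, ψ = 1 ↦ 0  <
φ = 2/3, ψ = 0 ↦ 1  ≥
φ = 2/3, ψ = 1/3 ↦ 1  ≥
φ = 2/3, ψ = 2/3 ↦ 1/3  <
φ = 2/3, ψ = 1 ↦ 0  <
φ = 1, ψ = 0 ↦ 1  ≥
φ = 1, ψ = 1/3 ↦ 1  ≥
φ = 1, ψ = 2/3 ↦ 2/3  ≥
φ = 1, ψ = 1 ↦ 0  <
So 9 of the 16 assignments meet the threshold.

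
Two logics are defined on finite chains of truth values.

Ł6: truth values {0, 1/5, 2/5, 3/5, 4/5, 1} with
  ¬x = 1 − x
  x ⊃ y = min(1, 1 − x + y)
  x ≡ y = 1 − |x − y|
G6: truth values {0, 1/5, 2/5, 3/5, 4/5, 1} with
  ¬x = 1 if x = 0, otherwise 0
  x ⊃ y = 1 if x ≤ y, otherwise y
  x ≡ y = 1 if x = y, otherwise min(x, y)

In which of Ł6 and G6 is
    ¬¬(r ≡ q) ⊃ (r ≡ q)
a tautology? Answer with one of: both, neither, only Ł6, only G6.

only Ł6

In Ł6: every assignment gives 1 — tautology.
In G6: at q = 1/5, r = 2/5 the value is 1/5 — not a tautology.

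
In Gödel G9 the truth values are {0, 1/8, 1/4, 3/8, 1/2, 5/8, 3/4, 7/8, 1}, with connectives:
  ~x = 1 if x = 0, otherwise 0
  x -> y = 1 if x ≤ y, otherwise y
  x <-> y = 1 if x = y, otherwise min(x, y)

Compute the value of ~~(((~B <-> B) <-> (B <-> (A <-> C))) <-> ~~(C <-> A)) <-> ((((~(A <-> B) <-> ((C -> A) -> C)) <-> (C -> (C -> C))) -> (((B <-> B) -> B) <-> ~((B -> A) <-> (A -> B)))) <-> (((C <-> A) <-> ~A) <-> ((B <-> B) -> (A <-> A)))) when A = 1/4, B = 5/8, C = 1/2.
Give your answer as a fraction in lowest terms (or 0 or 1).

1

~B = ~5/8 = 0
~B <-> B = 0 <-> 5/8 = 0
A <-> C = 1/4 <-> 1/2 = 1/4
B <-> (A <-> C) = 5/8 <-> 1/4 = 1/4
(~B <-> B) <-> (B <-> (A <-> C)) = 0 <-> 1/4 = 0
C <-> A = 1/2 <-> 1/4 = 1/4
~(C <-> A) = ~1/4 = 0
~~(C <-> A) = ~0 = 1
((~B <-> B) <-> (B <-> (A <-> C))) <-> ~~(C <-> A) = 0 <-> 1 = 0
~(((~B <-> B) <-> (B <-> (A <-> C))) <-> ~~(C <-> A)) = ~0 = 1
~~(((~B <-> B) <-> (B <-> (A <-> C))) <-> ~~(C <-> A)) = ~1 = 0
A <-> B = 1/4 <-> 5/8 = 1/4
~(A <-> B) = ~1/4 = 0
C -> A = 1/2 -> 1/4 = 1/4
(C -> A) -> C = 1/4 -> 1/2 = 1
~(A <-> B) <-> ((C -> A) -> C) = 0 <-> 1 = 0
C -> C = 1/2 -> 1/2 = 1
C -> (C -> C) = 1/2 -> 1 = 1
(~(A <-> B) <-> ((C -> A) -> C)) <-> (C -> (C -> C)) = 0 <-> 1 = 0
B <-> B = 5/8 <-> 5/8 = 1
(B <-> B) -> B = 1 -> 5/8 = 5/8
B -> A = 5/8 -> 1/4 = 1/4
A -> B = 1/4 -> 5/8 = 1
(B -> A) <-> (A -> B) = 1/4 <-> 1 = 1/4
~((B -> A) <-> (A -> B)) = ~1/4 = 0
((B <-> B) -> B) <-> ~((B -> A) <-> (A -> B)) = 5/8 <-> 0 = 0
((~(A <-> B) <-> ((C -> A) -> C)) <-> (C -> (C -> C))) -> (((B <-> B) -> B) <-> ~((B -> A) <-> (A -> B))) = 0 -> 0 = 1
C <-> A = 1/2 <-> 1/4 = 1/4
~A = ~1/4 = 0
(C <-> A) <-> ~A = 1/4 <-> 0 = 0
B <-> B = 5/8 <-> 5/8 = 1
A <-> A = 1/4 <-> 1/4 = 1
(B <-> B) -> (A <-> A) = 1 -> 1 = 1
((C <-> A) <-> ~A) <-> ((B <-> B) -> (A <-> A)) = 0 <-> 1 = 0
(((~(A <-> B) <-> ((C -> A) -> C)) <-> (C -> (C -> C))) -> (((B <-> B) -> B) <-> ~((B -> A) <-> (A -> B)))) <-> (((C <-> A) <-> ~A) <-> ((B <-> B) -> (A <-> A))) = 1 <-> 0 = 0
~~(((~B <-> B) <-> (B <-> (A <-> C))) <-> ~~(C <-> A)) <-> ((((~(A <-> B) <-> ((C -> A) -> C)) <-> (C -> (C -> C))) -> (((B <-> B) -> B) <-> ~((B -> A) <-> (A -> B)))) <-> (((C <-> A) <-> ~A) <-> ((B <-> B) -> (A <-> A)))) = 0 <-> 0 = 1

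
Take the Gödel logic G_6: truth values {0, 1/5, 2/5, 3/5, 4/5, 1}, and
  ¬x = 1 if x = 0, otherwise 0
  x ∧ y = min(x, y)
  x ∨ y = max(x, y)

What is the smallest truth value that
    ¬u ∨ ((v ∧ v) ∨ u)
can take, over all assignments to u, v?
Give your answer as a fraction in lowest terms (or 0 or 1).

1/5

Take u = 1/5, v = 0:
¬u = ¬1/5 = 0
v ∧ v = 0 ∧ 0 = 0
(v ∧ v) ∨ u = 0 ∨ 1/5 = 1/5
¬u ∨ ((v ∧ v) ∨ u) = 0 ∨ 1/5 = 1/5
No assignment yields a value below 1/5, so this is the minimum.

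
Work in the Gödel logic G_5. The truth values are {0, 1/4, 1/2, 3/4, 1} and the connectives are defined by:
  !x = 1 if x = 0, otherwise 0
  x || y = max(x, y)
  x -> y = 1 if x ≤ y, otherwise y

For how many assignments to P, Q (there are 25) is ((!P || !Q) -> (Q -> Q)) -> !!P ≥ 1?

20

value 1: 20 assignments (counts)
value 0: 5 assignments
So 20 of the 25 assignments meet the threshold.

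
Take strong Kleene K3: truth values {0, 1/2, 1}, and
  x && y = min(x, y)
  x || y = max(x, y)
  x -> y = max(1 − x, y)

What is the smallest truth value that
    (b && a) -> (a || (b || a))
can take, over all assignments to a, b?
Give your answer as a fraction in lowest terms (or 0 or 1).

Take a = 1/2, b = 1/2:
b && a = 1/2 && 1/2 = 1/2
b || a = 1/2 || 1/2 = 1/2
a || (b || a) = 1/2 || 1/2 = 1/2
(b && a) -> (a || (b || a)) = 1/2 -> 1/2 = 1/2
No assignment yields a value below 1/2, so this is the minimum.

1/2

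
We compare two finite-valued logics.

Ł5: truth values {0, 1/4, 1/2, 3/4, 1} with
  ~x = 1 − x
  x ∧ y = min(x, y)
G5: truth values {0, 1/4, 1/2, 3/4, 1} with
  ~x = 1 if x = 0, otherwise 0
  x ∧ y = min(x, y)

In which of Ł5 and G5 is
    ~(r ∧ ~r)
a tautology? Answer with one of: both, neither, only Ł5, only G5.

only G5

In Ł5: at r = 1/4 the value is 3/4 — not a tautology.
In G5: every assignment gives 1 — tautology.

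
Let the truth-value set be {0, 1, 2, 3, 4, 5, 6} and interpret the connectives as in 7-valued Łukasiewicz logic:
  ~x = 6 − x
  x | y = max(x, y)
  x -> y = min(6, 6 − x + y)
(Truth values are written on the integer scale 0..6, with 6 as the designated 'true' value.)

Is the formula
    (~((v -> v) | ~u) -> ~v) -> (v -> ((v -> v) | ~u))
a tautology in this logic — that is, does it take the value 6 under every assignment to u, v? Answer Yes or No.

Yes

At u = 5, v = 4, for instance:
v -> v = 4 -> 4 = 6
~u = ~5 = 1
(v -> v) | ~u = 6 | 1 = 6
~((v -> v) | ~u) = ~6 = 0
~v = ~4 = 2
~((v -> v) | ~u) -> ~v = 0 -> 2 = 6
v -> ((v -> v) | ~u) = 4 -> 6 = 6
(~((v -> v) | ~u) -> ~v) -> (v -> ((v -> v) | ~u)) = 6 -> 6 = 6
and checking the remaining 48 assignments likewise gives ≥ 6 in every case.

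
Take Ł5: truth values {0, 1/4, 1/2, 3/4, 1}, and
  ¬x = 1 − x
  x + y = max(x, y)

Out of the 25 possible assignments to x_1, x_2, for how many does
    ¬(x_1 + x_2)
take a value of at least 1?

value 1: 1 assignment (counts)
value 3/4: 3 assignments
value 1/2: 5 assignments
value 1/4: 7 assignments
value 0: 9 assignments
So 1 of the 25 assignments meets the threshold.

1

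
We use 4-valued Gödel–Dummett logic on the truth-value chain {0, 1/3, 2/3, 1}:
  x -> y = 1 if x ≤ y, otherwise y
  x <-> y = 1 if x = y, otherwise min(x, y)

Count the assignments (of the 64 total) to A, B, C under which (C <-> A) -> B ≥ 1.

44

value 1: 44 assignments (counts)
value 2/3: 4 assignments
value 1/3: 6 assignments
value 0: 10 assignments
So 44 of the 64 assignments meet the threshold.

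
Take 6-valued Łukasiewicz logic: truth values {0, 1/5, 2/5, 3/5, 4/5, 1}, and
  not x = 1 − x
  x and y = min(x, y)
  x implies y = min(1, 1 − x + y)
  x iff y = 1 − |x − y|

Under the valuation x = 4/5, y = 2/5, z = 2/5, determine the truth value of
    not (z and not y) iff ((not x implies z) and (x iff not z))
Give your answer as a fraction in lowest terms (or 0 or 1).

not y = not 2/5 = 3/5
z and not y = 2/5 and 3/5 = 2/5
not (z and not y) = not 2/5 = 3/5
not x = not 4/5 = 1/5
not x implies z = 1/5 implies 2/5 = 1
not z = not 2/5 = 3/5
x iff not z = 4/5 iff 3/5 = 4/5
(not x implies z) and (x iff not z) = 1 and 4/5 = 4/5
not (z and not y) iff ((not x implies z) and (x iff not z)) = 3/5 iff 4/5 = 4/5

4/5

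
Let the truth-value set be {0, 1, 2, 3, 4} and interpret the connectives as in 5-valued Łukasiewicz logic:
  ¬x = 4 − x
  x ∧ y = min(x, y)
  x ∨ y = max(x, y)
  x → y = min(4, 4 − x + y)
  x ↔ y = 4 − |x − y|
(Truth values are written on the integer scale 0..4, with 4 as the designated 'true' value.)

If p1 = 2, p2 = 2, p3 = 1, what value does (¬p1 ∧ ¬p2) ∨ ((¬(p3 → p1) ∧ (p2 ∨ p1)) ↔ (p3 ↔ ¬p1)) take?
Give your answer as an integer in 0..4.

2

¬p1 = ¬2 = 2
¬p2 = ¬2 = 2
¬p1 ∧ ¬p2 = 2 ∧ 2 = 2
p3 → p1 = 1 → 2 = 4
¬(p3 → p1) = ¬4 = 0
p2 ∨ p1 = 2 ∨ 2 = 2
¬(p3 → p1) ∧ (p2 ∨ p1) = 0 ∧ 2 = 0
¬p1 = ¬2 = 2
p3 ↔ ¬p1 = 1 ↔ 2 = 3
(¬(p3 → p1) ∧ (p2 ∨ p1)) ↔ (p3 ↔ ¬p1) = 0 ↔ 3 = 1
(¬p1 ∧ ¬p2) ∨ ((¬(p3 → p1) ∧ (p2 ∨ p1)) ↔ (p3 ↔ ¬p1)) = 2 ∨ 1 = 2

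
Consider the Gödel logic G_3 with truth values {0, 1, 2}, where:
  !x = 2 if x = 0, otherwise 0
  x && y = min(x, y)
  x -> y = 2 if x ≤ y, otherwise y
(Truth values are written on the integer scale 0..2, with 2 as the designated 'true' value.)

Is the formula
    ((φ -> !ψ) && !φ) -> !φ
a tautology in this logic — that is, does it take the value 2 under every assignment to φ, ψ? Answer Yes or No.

φ = 0, ψ = 0 ↦ 2
φ = 0, ψ = 1 ↦ 2
φ = 0, ψ = 2 ↦ 2
φ = 1, ψ = 0 ↦ 2
φ = 1, ψ = 1 ↦ 2
φ = 1, ψ = 2 ↦ 2
φ = 2, ψ = 0 ↦ 2
φ = 2, ψ = 1 ↦ 2
φ = 2, ψ = 2 ↦ 2
Every assignment gives a value ≥ 2.

Yes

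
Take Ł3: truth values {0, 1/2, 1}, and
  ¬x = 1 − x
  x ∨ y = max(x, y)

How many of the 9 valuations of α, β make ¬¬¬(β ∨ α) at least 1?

α = 0, β = 0 ↦ 1  ≥
α = 0, β = 1/2 ↦ 1/2  <
α = 0, β = 1 ↦ 0  <
α = 1/2, β = 0 ↦ 1/2  <
α = 1/2, β = 1/2 ↦ 1/2  <
α = 1/2, β = 1 ↦ 0  <
α = 1, β = 0 ↦ 0  <
α = 1, β = 1/2 ↦ 0  <
α = 1, β = 1 ↦ 0  <
So 1 of the 9 assignments meets the threshold.

1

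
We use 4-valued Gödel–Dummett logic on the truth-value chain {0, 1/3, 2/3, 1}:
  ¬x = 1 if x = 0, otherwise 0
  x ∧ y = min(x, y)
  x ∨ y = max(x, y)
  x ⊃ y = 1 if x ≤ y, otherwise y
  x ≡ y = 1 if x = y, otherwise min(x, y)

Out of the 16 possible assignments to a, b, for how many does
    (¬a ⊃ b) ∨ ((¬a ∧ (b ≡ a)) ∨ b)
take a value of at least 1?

a = 0, b = 0 ↦ 1  ≥
a = 0, b = 1/3 ↦ 1/3  <
a = 0, b = 2/3 ↦ 2/3  <
a = 0, b = 1 ↦ 1  ≥
a = 1/3, b = 0 ↦ 1  ≥
a = 1/3, b = 1/3 ↦ 1  ≥
a = 1/3, b = 2/3 ↦ 1  ≥
a = 1/3, b = 1 ↦ 1  ≥
a = 2/3, b = 0 ↦ 1  ≥
a = 2/3, b = 1/3 ↦ 1  ≥
a = 2/3, b = 2/3 ↦ 1  ≥
a = 2/3, b = 1 ↦ 1  ≥
a = 1, b = 0 ↦ 1  ≥
a = 1, b = 1/3 ↦ 1  ≥
a = 1, b = 2/3 ↦ 1  ≥
a = 1, b = 1 ↦ 1  ≥
So 14 of the 16 assignments meet the threshold.

14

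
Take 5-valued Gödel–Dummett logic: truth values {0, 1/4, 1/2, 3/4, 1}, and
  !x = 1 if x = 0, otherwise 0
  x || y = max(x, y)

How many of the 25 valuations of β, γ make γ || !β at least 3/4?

13

value 1: 9 assignments (counts)
value 3/4: 4 assignments (counts)
value 1/2: 4 assignments
value 1/4: 4 assignments
value 0: 4 assignments
So 13 of the 25 assignments meet the threshold.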